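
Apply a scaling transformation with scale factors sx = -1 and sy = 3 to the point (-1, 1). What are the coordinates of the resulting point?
(1, 3)

Scaling matrix:
[[-1, 0], [0, 3]]
Result: (-1 × -1, 1 × 3) = (1, 3)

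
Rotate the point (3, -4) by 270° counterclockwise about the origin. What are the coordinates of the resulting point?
(-4, -3)

Rotation matrix R(θ) = [[cos θ, -sin θ], [sin θ, cos θ]]; for θ = 270°:
R = [[0, 1], [-1, 0]]
Result: R × [3, -4]ᵀ = [0·3 + (1)·-4, -1·3 + (0)·-4]ᵀ = (-4, -3)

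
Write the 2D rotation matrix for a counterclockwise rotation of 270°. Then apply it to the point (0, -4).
R = [[0, 1], [-1, 0]]; R·(0, -4) = (-4, 0)

Rotation matrix formula: R(θ) = [[cos θ, -sin θ], [sin θ, cos θ]]
For θ = 270°:
cos(270°) = 0
sin(270°) = -1
R = [[0, 1], [-1, 0]]
Apply to (0, -4): [0·0 + (1)·-4, -1·0 + 0·-4] = (-4, 0)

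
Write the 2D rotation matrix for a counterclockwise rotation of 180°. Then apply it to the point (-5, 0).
R = [[-1, 0], [0, -1]]; R·(-5, 0) = (5, 0)

Rotation matrix formula: R(θ) = [[cos θ, -sin θ], [sin θ, cos θ]]
For θ = 180°:
cos(180°) = -1
sin(180°) = 0
R = [[-1, 0], [0, -1]]
Apply to (-5, 0): [-1·-5 + (0)·0, 0·-5 + -1·0] = (5, 0)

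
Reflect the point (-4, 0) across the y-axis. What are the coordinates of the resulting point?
(4, 0)

Reflection across y-axis: (-4, 0) → (4, 0)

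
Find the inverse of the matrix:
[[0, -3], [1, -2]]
[[-2/3, 1], [-1/3, 0]]

For [[a,b],[c,d]], inverse = (1/det)·[[d,-b],[-c,a]]
det = 0·-2 - -3·1 = 3
Inverse = (1/3)·[[-2, 3], [-1, 0]]
        = [[-2/3, 1], [-1/3, 0]]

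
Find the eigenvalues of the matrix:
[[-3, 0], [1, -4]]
λ = -4 and λ = -3

Characteristic equation: det(A - λI) = 0
λ² - (trace)λ + (det) = 0
λ² - (-7)λ + (12) = 0
λ² + 7λ + 12 = 0
Solving: λ = -4, -3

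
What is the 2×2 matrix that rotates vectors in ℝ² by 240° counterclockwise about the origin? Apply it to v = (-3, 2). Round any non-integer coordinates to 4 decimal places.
R = [[-1/2, √3/2], [-√3/2, -1/2]]; R·v = (3.2321, 1.5981)

A counterclockwise rotation by angle θ in ℝ² has matrix R(θ) = [[cos θ, -sin θ], [sin θ, cos θ]].
For θ = 240°: cos θ = -1/2, sin θ = -√3/2.
R(240°) = [[-1/2, √3/2], [-√3/2, -1/2]].
R·v = [-1/2·-3 + (√3/2)·2, -√3/2·-3 + -1/2·2] = (3.2321, 1.5981).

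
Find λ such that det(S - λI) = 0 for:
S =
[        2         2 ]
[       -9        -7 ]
λ = -4, -1

Solve det(S - λI) = 0. For a 2×2 matrix the characteristic equation is λ² - (trace)λ + det = 0.
trace(S) = a + d = 2 - 7 = -5.
det(S) = a*d - b*c = (2)*(-7) - (2)*(-9) = -14 + 18 = 4.
Characteristic equation: λ² - (-5)λ + (4) = 0.
Discriminant = (-5)² - 4*(4) = 25 - 16 = 9.
λ = (-5 ± √9) / 2 = (-5 ± 3) / 2 = -4, -1.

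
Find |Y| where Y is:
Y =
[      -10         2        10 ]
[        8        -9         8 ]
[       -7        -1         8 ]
det(Y) = -310

Expand along row 0 (cofactor expansion): det(Y) = a*(e*i - f*h) - b*(d*i - f*g) + c*(d*h - e*g), where the 3×3 is [[a, b, c], [d, e, f], [g, h, i]].
Minor M_00 = (-9)*(8) - (8)*(-1) = -72 + 8 = -64.
Minor M_01 = (8)*(8) - (8)*(-7) = 64 + 56 = 120.
Minor M_02 = (8)*(-1) - (-9)*(-7) = -8 - 63 = -71.
det(Y) = (-10)*(-64) - (2)*(120) + (10)*(-71) = 640 - 240 - 710 = -310.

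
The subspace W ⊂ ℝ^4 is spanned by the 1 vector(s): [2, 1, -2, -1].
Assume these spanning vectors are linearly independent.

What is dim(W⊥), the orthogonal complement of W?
dim(W⊥) = 3

For any subspace W of ℝ^n, dim(W) + dim(W⊥) = n (the whole-space dimension).
Here the given 1 vectors are linearly independent, so dim(W) = 1.
Thus dim(W⊥) = n - dim(W) = 4 - 1 = 3.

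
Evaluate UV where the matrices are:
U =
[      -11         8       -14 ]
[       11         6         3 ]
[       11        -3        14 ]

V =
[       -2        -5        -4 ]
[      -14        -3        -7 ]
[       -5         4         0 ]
UV =
[      -20       -25       -12 ]
[     -121       -61       -86 ]
[      -50        10       -23 ]

Matrix multiplication: (UV)[i][j] = sum over k of U[i][k] * V[k][j].
  (UV)[0][0] = (-11)*(-2) + (8)*(-14) + (-14)*(-5) = -20
  (UV)[0][1] = (-11)*(-5) + (8)*(-3) + (-14)*(4) = -25
  (UV)[0][2] = (-11)*(-4) + (8)*(-7) + (-14)*(0) = -12
  (UV)[1][0] = (11)*(-2) + (6)*(-14) + (3)*(-5) = -121
  (UV)[1][1] = (11)*(-5) + (6)*(-3) + (3)*(4) = -61
  (UV)[1][2] = (11)*(-4) + (6)*(-7) + (3)*(0) = -86
  (UV)[2][0] = (11)*(-2) + (-3)*(-14) + (14)*(-5) = -50
  (UV)[2][1] = (11)*(-5) + (-3)*(-3) + (14)*(4) = 10
  (UV)[2][2] = (11)*(-4) + (-3)*(-7) + (14)*(0) = -23
UV =
[      -20       -25       -12 ]
[     -121       -61       -86 ]
[      -50        10       -23 ]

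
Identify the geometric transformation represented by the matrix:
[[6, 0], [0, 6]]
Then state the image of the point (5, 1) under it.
uniform scaling by factor 6; image of (5, 1) is (30, 6)

This is a diagonal matrix with equal entries 6, so it scales both axes by the same factor 6.
The matrix [[6, 0], [0, 6]] represents: uniform scaling by factor 6.
Applying it to (5, 1): [6·5 + 0·1, 0·5 + 6·1] = (30, 6).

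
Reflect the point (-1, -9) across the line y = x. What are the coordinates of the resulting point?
(-9, -1)

Reflection across line y = x: (-1, -9) → (-9, -1)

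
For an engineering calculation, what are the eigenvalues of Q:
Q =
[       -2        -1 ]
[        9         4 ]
λ = 1, 1

Solve det(Q - λI) = 0. For a 2×2 matrix the characteristic equation is λ² - (trace)λ + det = 0.
trace(Q) = a + d = -2 + 4 = 2.
det(Q) = a*d - b*c = (-2)*(4) - (-1)*(9) = -8 + 9 = 1.
Characteristic equation: λ² - (2)λ + (1) = 0.
Discriminant = (2)² - 4*(1) = 4 - 4 = 0.
λ = (2 ± √0) / 2 = (2 ± 0) / 2 = 1, 1.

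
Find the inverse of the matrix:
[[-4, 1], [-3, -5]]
[[-5/23, -1/23], [3/23, -4/23]]

For [[a,b],[c,d]], inverse = (1/det)·[[d,-b],[-c,a]]
det = -4·-5 - 1·-3 = 23
Inverse = (1/23)·[[-5, -1], [3, -4]]
        = [[-5/23, -1/23], [3/23, -4/23]]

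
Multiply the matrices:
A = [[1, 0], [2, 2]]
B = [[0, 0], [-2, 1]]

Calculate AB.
[[0, 0], [-4, 2]]

Each entry (i,j) of AB = sum over k of A[i][k]*B[k][j].
(AB)[0][0] = (1)*(0) + (0)*(-2) = 0
(AB)[0][1] = (1)*(0) + (0)*(1) = 0
(AB)[1][0] = (2)*(0) + (2)*(-2) = -4
(AB)[1][1] = (2)*(0) + (2)*(1) = 2
AB = [[0, 0], [-4, 2]]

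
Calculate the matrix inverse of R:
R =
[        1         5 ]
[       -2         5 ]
det(R) = 15
R⁻¹ =
[      1/3      -1/3 ]
[     2/15      1/15 ]

For a 2×2 matrix R = [[a, b], [c, d]] with det(R) ≠ 0, R⁻¹ = (1/det(R)) * [[d, -b], [-c, a]].
det(R) = (1)*(5) - (5)*(-2) = 5 + 10 = 15.
R⁻¹ = (1/15) * [[5, -5], [2, 1]].
Dividing each entry by 15 and reducing:
R⁻¹ =
[      1/3      -1/3 ]
[     2/15      1/15 ]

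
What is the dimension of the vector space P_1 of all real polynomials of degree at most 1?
Dimension = 2

A polynomial of degree at most 1 can be written as a₀ + a₁x, with 2 free coefficients a₀, a₁.
The set {1, x} is a basis: it spans P_1 (every such polynomial is a linear combination of these) and is linearly independent (a polynomial is zero iff all its coefficients are zero).
Therefore dim(P_1) = 1 + 1 = 2.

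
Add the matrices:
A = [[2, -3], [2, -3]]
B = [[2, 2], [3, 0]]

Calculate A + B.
[[4, -1], [5, -3]]

Add corresponding elements:
(2)+(2)=4
(-3)+(2)=-1
(2)+(3)=5
(-3)+(0)=-3
A + B = [[4, -1], [5, -3]]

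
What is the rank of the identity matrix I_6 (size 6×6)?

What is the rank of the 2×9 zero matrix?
rank(I_6) = 6, rank(0) = 0

The identity I_6 has 6 columns that are the standard basis vectors e_1, …, e_6. These are linearly independent, so all 6 columns are pivots and rank(I_6) = 6.
The 2×9 zero matrix has every entry zero, so every row is the zero row and there are no pivots; rank(0) = 0.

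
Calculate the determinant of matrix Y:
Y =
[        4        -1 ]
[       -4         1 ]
det(Y) = 0

For a 2×2 matrix [[a, b], [c, d]], det = a*d - b*c.
det(Y) = (4)*(1) - (-1)*(-4) = 4 - 4 = 0.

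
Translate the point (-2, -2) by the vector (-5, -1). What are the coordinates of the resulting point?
(-7, -3)

Translation by (-5, -1):
x' = -2 + -5 = -7
y' = -2 + -1 = -3
Homogeneous matrix: [[1, 0, -5], [0, 1, -1], [0, 0, 1]]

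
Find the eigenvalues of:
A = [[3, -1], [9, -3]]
λ = 0, 0

Solve det(A - λI) = 0. For a 2×2 matrix this is λ² - (trace)λ + det = 0.
trace(A) = 3 - 3 = 0.
det(A) = (3)*(-3) - (-1)*(9) = -9 + 9 = 0.
Characteristic equation: λ² - (0)λ + (0) = 0.
Discriminant: (0)² - 4*(0) = 0 - 0 = 0.
Roots: λ = (0 ± √0) / 2 = 0, 0.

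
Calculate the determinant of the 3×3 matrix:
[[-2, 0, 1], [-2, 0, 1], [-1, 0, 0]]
0

Expansion along first row:
det = -2·det([[0,1],[0,0]]) - 0·det([[-2,1],[-1,0]]) + 1·det([[-2,0],[-1,0]])
    = -2·(0·0 - 1·0) - 0·(-2·0 - 1·-1) + 1·(-2·0 - 0·-1)
    = -2·0 - 0·1 + 1·0
    = 0 + 0 + 0 = 0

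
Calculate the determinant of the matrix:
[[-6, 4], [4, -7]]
26

For a 2×2 matrix [[a, b], [c, d]], det = ad - bc
det = (-6)(-7) - (4)(4) = 42 - 16 = 26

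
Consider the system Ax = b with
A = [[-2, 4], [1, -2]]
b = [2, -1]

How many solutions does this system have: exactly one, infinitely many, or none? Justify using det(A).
Infinitely many solutions

det(A) = (-2)*(-2) - (4)*(1) = 0, so A is singular (column 2 is -2 times column 1).
b = [2, -1] = -1 * column 1 of A, so b lies in the column space of A.
A singular matrix whose right-hand side is in its column space gives a 1-parameter family of solutions — infinitely many.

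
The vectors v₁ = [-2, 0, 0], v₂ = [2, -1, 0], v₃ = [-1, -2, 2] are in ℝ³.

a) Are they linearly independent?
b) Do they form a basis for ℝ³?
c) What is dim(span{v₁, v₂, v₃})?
Yes independent, yes basis, dim = 3

Stack v₁, v₂, v₃ as rows of a 3×3 matrix.
[[-2, 0, 0]; [2, -1, 0]; [-1, -2, 2]] is already lower triangular with nonzero diagonal entries (-2, -1, 2), so its determinant is the product of the diagonal entries, det = (-2)·(-1)·(2) = 4 ≠ 0, and the rows are linearly independent.
Three linearly independent vectors in ℝ³ form a basis for ℝ³, so dim(span{v₁,v₂,v₃}) = 3.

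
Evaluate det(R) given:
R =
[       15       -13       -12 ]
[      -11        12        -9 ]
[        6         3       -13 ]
det(R) = 1886

Expand along row 0 (cofactor expansion): det(R) = a*(e*i - f*h) - b*(d*i - f*g) + c*(d*h - e*g), where the 3×3 is [[a, b, c], [d, e, f], [g, h, i]].
Minor M_00 = (12)*(-13) - (-9)*(3) = -156 + 27 = -129.
Minor M_01 = (-11)*(-13) - (-9)*(6) = 143 + 54 = 197.
Minor M_02 = (-11)*(3) - (12)*(6) = -33 - 72 = -105.
det(R) = (15)*(-129) - (-13)*(197) + (-12)*(-105) = -1935 + 2561 + 1260 = 1886.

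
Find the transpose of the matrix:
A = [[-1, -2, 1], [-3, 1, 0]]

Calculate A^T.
[[-1, -3], [-2, 1], [1, 0]]

The transpose sends entry (i,j) to (j,i); rows become columns.
Row 0 of A: [-1, -2, 1] -> column 0 of A^T.
Row 1 of A: [-3, 1, 0] -> column 1 of A^T.
A^T = [[-1, -3], [-2, 1], [1, 0]]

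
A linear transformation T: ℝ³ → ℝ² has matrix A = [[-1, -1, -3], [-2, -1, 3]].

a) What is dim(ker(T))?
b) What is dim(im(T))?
dim(ker) = 1, dim(im) = 2

The two rows are not scalar multiples of one another (no single k satisfies row 2 = k × row 1), so they are linearly independent.
Thus rank(A) = 2.
dim(im(T)) = rank(A) = 2.
By the rank-nullity theorem applied to T: ℝ³ → ℝ², rank(A) + nullity(A) = 3 (the domain dimension), so dim(ker(T)) = 3 - 2 = 1.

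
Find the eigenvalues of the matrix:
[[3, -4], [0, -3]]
λ = -3 and λ = 3

Characteristic equation: det(A - λI) = 0
λ² - (trace)λ + (det) = 0
λ² - (0)λ + (-9) = 0
λ² - 0λ - 9 = 0
Solving: λ = -3, 3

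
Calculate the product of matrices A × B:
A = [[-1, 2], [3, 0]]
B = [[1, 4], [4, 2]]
[[7, 0], [3, 12]]

Matrix multiplication:
C[0][0] = -1×1 + 2×4 = 7
C[0][1] = -1×4 + 2×2 = 0
C[1][0] = 3×1 + 0×4 = 3
C[1][1] = 3×4 + 0×2 = 12
Result: [[7, 0], [3, 12]]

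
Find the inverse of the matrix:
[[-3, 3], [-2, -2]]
[[-1/6, -1/4], [1/6, -1/4]]

For [[a,b],[c,d]], inverse = (1/det)·[[d,-b],[-c,a]]
det = -3·-2 - 3·-2 = 12
Inverse = (1/12)·[[-2, -3], [2, -3]]
        = [[-1/6, -1/4], [1/6, -1/4]]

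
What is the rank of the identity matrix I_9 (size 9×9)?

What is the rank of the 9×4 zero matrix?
rank(I_9) = 9, rank(0) = 0

The identity I_9 has 9 columns that are the standard basis vectors e_1, …, e_9. These are linearly independent, so all 9 columns are pivots and rank(I_9) = 9.
The 9×4 zero matrix has every entry zero, so every row is the zero row and there are no pivots; rank(0) = 0.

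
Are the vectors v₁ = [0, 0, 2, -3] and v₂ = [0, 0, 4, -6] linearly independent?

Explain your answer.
No, linearly dependent (v₂ = 2·v₁)

Check whether there is a scalar k with v₂ = k·v₁.
Comparing components, k = 2 satisfies 2·[0, 0, 2, -3] = [0, 0, 4, -6].
Since v₂ is a scalar multiple of v₁, the two vectors are linearly dependent.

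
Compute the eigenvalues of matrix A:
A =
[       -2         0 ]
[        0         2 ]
λ = -2, 2

Solve det(A - λI) = 0. For a 2×2 matrix the characteristic equation is λ² - (trace)λ + det = 0.
trace(A) = a + d = -2 + 2 = 0.
det(A) = a*d - b*c = (-2)*(2) - (0)*(0) = -4 - 0 = -4.
Characteristic equation: λ² - (0)λ + (-4) = 0.
Discriminant = (0)² - 4*(-4) = 0 + 16 = 16.
λ = (0 ± √16) / 2 = (0 ± 4) / 2 = -2, 2.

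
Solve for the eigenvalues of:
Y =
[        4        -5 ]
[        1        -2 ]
λ = -1, 3

Solve det(Y - λI) = 0. For a 2×2 matrix the characteristic equation is λ² - (trace)λ + det = 0.
trace(Y) = a + d = 4 - 2 = 2.
det(Y) = a*d - b*c = (4)*(-2) - (-5)*(1) = -8 + 5 = -3.
Characteristic equation: λ² - (2)λ + (-3) = 0.
Discriminant = (2)² - 4*(-3) = 4 + 12 = 16.
λ = (2 ± √16) / 2 = (2 ± 4) / 2 = -1, 3.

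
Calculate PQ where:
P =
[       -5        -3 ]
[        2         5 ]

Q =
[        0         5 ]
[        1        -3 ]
PQ =
[       -3       -16 ]
[        5        -5 ]

Matrix multiplication: (PQ)[i][j] = sum over k of P[i][k] * Q[k][j].
  (PQ)[0][0] = (-5)*(0) + (-3)*(1) = -3
  (PQ)[0][1] = (-5)*(5) + (-3)*(-3) = -16
  (PQ)[1][0] = (2)*(0) + (5)*(1) = 5
  (PQ)[1][1] = (2)*(5) + (5)*(-3) = -5
PQ =
[       -3       -16 ]
[        5        -5 ]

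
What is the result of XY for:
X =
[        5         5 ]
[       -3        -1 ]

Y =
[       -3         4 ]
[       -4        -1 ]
XY =
[      -35        15 ]
[       13       -11 ]

Matrix multiplication: (XY)[i][j] = sum over k of X[i][k] * Y[k][j].
  (XY)[0][0] = (5)*(-3) + (5)*(-4) = -35
  (XY)[0][1] = (5)*(4) + (5)*(-1) = 15
  (XY)[1][0] = (-3)*(-3) + (-1)*(-4) = 13
  (XY)[1][1] = (-3)*(4) + (-1)*(-1) = -11
XY =
[      -35        15 ]
[       13       -11 ]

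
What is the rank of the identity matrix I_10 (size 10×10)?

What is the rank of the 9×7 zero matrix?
rank(I_10) = 10, rank(0) = 0

The identity I_10 has 10 columns that are the standard basis vectors e_1, …, e_10. These are linearly independent, so all 10 columns are pivots and rank(I_10) = 10.
The 9×7 zero matrix has every entry zero, so every row is the zero row and there are no pivots; rank(0) = 0.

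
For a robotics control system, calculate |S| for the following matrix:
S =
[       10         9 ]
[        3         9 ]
det(S) = 63

For a 2×2 matrix [[a, b], [c, d]], det = a*d - b*c.
det(S) = (10)*(9) - (9)*(3) = 90 - 27 = 63.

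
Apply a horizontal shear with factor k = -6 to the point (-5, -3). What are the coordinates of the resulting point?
(13, -3)

Shear matrix for horizontal shear with factor k = -6:
[[1, -6], [0, 1]]
Result: (-5, -3) → (13, -3)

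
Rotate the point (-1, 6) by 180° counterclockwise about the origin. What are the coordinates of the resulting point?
(1, -6)

Rotation matrix R(θ) = [[cos θ, -sin θ], [sin θ, cos θ]]; for θ = 180°:
R = [[-1, 0], [0, -1]]
Result: R × [-1, 6]ᵀ = [-1·-1 + (0)·6, 0·-1 + (-1)·6]ᵀ = (1, -6)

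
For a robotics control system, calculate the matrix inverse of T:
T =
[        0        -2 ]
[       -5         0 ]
det(T) = -10
T⁻¹ =
[        0      -1/5 ]
[     -1/2         0 ]

For a 2×2 matrix T = [[a, b], [c, d]] with det(T) ≠ 0, T⁻¹ = (1/det(T)) * [[d, -b], [-c, a]].
det(T) = (0)*(0) - (-2)*(-5) = 0 - 10 = -10.
T⁻¹ = (1/-10) * [[0, 2], [5, 0]].
Dividing each entry by -10 and reducing:
T⁻¹ =
[        0      -1/5 ]
[     -1/2         0 ]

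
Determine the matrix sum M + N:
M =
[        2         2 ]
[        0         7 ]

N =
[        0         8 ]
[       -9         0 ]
M + N =
[        2        10 ]
[       -9         7 ]

Matrix addition is elementwise: (M+N)[i][j] = M[i][j] + N[i][j].
  (M+N)[0][0] = (2) + (0) = 2
  (M+N)[0][1] = (2) + (8) = 10
  (M+N)[1][0] = (0) + (-9) = -9
  (M+N)[1][1] = (7) + (0) = 7
M + N =
[        2        10 ]
[       -9         7 ]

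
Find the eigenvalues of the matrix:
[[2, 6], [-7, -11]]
λ = -5 and λ = -4

Characteristic equation: det(A - λI) = 0
λ² - (trace)λ + (det) = 0
λ² - (-9)λ + (20) = 0
λ² + 9λ + 20 = 0
Solving: λ = -5, -4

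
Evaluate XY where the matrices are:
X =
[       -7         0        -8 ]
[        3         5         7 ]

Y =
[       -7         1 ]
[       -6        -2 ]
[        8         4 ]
XY =
[      -15       -39 ]
[        5        21 ]

Matrix multiplication: (XY)[i][j] = sum over k of X[i][k] * Y[k][j].
  (XY)[0][0] = (-7)*(-7) + (0)*(-6) + (-8)*(8) = -15
  (XY)[0][1] = (-7)*(1) + (0)*(-2) + (-8)*(4) = -39
  (XY)[1][0] = (3)*(-7) + (5)*(-6) + (7)*(8) = 5
  (XY)[1][1] = (3)*(1) + (5)*(-2) + (7)*(4) = 21
XY =
[      -15       -39 ]
[        5        21 ]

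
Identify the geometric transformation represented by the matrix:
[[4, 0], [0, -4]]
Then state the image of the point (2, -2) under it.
non-uniform scaling by (4, -4); image of (2, -2) is (8, 8)

This is diagonal with distinct entries, so it scales the x-axis by 4 and the y-axis by -4.
The matrix [[4, 0], [0, -4]] represents: non-uniform scaling by (4, -4).
Applying it to (2, -2): [4·2 + 0·-2, 0·2 + -4·-2] = (8, 8).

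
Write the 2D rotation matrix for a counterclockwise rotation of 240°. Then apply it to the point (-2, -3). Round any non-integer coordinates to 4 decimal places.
R = [[-1/2, √3/2], [-√3/2, -1/2]]; R·(-2, -3) = (-1.5981, 3.2321)

Rotation matrix formula: R(θ) = [[cos θ, -sin θ], [sin θ, cos θ]]
For θ = 240°:
cos(240°) = -1/2
sin(240°) = -√3/2
R = [[-1/2, √3/2], [-√3/2, -1/2]]
Apply to (-2, -3): [-1/2·-2 + (√3/2)·-3, -√3/2·-2 + -1/2·-3] = (-1.5981, 3.2321)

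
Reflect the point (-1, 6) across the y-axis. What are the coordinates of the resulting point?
(1, 6)

Reflection across y-axis: (-1, 6) → (1, 6)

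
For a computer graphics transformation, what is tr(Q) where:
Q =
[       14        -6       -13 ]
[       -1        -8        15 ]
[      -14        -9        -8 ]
tr(Q) = 14 - 8 - 8 = -2

The trace of a square matrix is the sum of its diagonal entries.
Diagonal entries of Q: Q[0][0] = 14, Q[1][1] = -8, Q[2][2] = -8.
tr(Q) = 14 - 8 - 8 = -2.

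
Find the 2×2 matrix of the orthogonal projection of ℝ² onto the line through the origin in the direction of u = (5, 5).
[[1/2, 1/2], [1/2, 1/2]]

The orthogonal projection onto the line spanned by a nonzero vector u = (a, b) has matrix P = (u uᵀ) / (uᵀ u) = (1/(a² + b²)) · [[a², ab], [ab, b²]].
Here u = (5, 5), so a² + b² = 25 + 25 = 50.
P = (1/50) · [[25, 25], [25, 25]] = [[1/2, 1/2], [1/2, 1/2]].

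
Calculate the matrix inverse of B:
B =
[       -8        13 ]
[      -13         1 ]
det(B) = 161
B⁻¹ =
[    1/161   -13/161 ]
[   13/161    -8/161 ]

For a 2×2 matrix B = [[a, b], [c, d]] with det(B) ≠ 0, B⁻¹ = (1/det(B)) * [[d, -b], [-c, a]].
det(B) = (-8)*(1) - (13)*(-13) = -8 + 169 = 161.
B⁻¹ = (1/161) * [[1, -13], [13, -8]].
Dividing each entry by 161 and reducing:
B⁻¹ =
[    1/161   -13/161 ]
[   13/161    -8/161 ]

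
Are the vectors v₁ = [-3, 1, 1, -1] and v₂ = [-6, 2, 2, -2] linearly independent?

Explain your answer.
No, linearly dependent (v₂ = 2·v₁)

Check whether there is a scalar k with v₂ = k·v₁.
Comparing components, k = 2 satisfies 2·[-3, 1, 1, -1] = [-6, 2, 2, -2].
Since v₂ is a scalar multiple of v₁, the two vectors are linearly dependent.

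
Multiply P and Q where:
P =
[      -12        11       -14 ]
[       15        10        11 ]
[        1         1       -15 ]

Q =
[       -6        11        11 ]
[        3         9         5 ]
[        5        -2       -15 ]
PQ =
[       35        -5       133 ]
[       -5       233        50 ]
[      -78        50       241 ]

Matrix multiplication: (PQ)[i][j] = sum over k of P[i][k] * Q[k][j].
  (PQ)[0][0] = (-12)*(-6) + (11)*(3) + (-14)*(5) = 35
  (PQ)[0][1] = (-12)*(11) + (11)*(9) + (-14)*(-2) = -5
  (PQ)[0][2] = (-12)*(11) + (11)*(5) + (-14)*(-15) = 133
  (PQ)[1][0] = (15)*(-6) + (10)*(3) + (11)*(5) = -5
  (PQ)[1][1] = (15)*(11) + (10)*(9) + (11)*(-2) = 233
  (PQ)[1][2] = (15)*(11) + (10)*(5) + (11)*(-15) = 50
  (PQ)[2][0] = (1)*(-6) + (1)*(3) + (-15)*(5) = -78
  (PQ)[2][1] = (1)*(11) + (1)*(9) + (-15)*(-2) = 50
  (PQ)[2][2] = (1)*(11) + (1)*(5) + (-15)*(-15) = 241
PQ =
[       35        -5       133 ]
[       -5       233        50 ]
[      -78        50       241 ]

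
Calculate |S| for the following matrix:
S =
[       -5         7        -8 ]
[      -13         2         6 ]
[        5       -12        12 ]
det(S) = -346

Expand along row 0 (cofactor expansion): det(S) = a*(e*i - f*h) - b*(d*i - f*g) + c*(d*h - e*g), where the 3×3 is [[a, b, c], [d, e, f], [g, h, i]].
Minor M_00 = (2)*(12) - (6)*(-12) = 24 + 72 = 96.
Minor M_01 = (-13)*(12) - (6)*(5) = -156 - 30 = -186.
Minor M_02 = (-13)*(-12) - (2)*(5) = 156 - 10 = 146.
det(S) = (-5)*(96) - (7)*(-186) + (-8)*(146) = -480 + 1302 - 1168 = -346.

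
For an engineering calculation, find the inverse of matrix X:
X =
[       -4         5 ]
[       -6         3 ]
det(X) = 18
X⁻¹ =
[      1/6     -5/18 ]
[      1/3      -2/9 ]

For a 2×2 matrix X = [[a, b], [c, d]] with det(X) ≠ 0, X⁻¹ = (1/det(X)) * [[d, -b], [-c, a]].
det(X) = (-4)*(3) - (5)*(-6) = -12 + 30 = 18.
X⁻¹ = (1/18) * [[3, -5], [6, -4]].
Dividing each entry by 18 and reducing:
X⁻¹ =
[      1/6     -5/18 ]
[      1/3      -2/9 ]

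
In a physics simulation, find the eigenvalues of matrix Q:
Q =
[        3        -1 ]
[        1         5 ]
λ = 4, 4

Solve det(Q - λI) = 0. For a 2×2 matrix the characteristic equation is λ² - (trace)λ + det = 0.
trace(Q) = a + d = 3 + 5 = 8.
det(Q) = a*d - b*c = (3)*(5) - (-1)*(1) = 15 + 1 = 16.
Characteristic equation: λ² - (8)λ + (16) = 0.
Discriminant = (8)² - 4*(16) = 64 - 64 = 0.
λ = (8 ± √0) / 2 = (8 ± 0) / 2 = 4, 4.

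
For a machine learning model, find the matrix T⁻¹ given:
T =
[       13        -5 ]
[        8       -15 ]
det(T) = -155
T⁻¹ =
[     3/31     -1/31 ]
[    8/155   -13/155 ]

For a 2×2 matrix T = [[a, b], [c, d]] with det(T) ≠ 0, T⁻¹ = (1/det(T)) * [[d, -b], [-c, a]].
det(T) = (13)*(-15) - (-5)*(8) = -195 + 40 = -155.
T⁻¹ = (1/-155) * [[-15, 5], [-8, 13]].
Dividing each entry by -155 and reducing:
T⁻¹ =
[     3/31     -1/31 ]
[    8/155   -13/155 ]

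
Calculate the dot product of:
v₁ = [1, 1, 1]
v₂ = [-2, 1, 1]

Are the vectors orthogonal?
0, Yes

The dot product is the sum of products of corresponding components.
v₁·v₂ = (1)*(-2) + (1)*(1) + (1)*(1) = -2 + 1 + 1 = 0.
Two vectors are orthogonal iff their dot product is 0; here the dot product is 0, so the vectors are orthogonal.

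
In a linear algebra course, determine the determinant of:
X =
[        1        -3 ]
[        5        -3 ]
det(X) = 12

For a 2×2 matrix [[a, b], [c, d]], det = a*d - b*c.
det(X) = (1)*(-3) - (-3)*(5) = -3 + 15 = 12.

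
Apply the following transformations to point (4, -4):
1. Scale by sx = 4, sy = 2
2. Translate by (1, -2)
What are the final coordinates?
(17, -10)

Step 1: Scale (4, -4) by (sx, sy) = (4, 2) → (16, -8)
Step 2: Translate by (1, -2) → (17, -10)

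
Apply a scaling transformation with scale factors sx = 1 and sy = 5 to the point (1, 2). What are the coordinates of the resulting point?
(1, 10)

Scaling matrix:
[[1, 0], [0, 5]]
Result: (1 × 1, 2 × 5) = (1, 10)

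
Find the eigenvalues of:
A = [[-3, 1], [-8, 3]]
λ = -1, 1

Solve det(A - λI) = 0. For a 2×2 matrix this is λ² - (trace)λ + det = 0.
trace(A) = -3 + 3 = 0.
det(A) = (-3)*(3) - (1)*(-8) = -9 + 8 = -1.
Characteristic equation: λ² - (0)λ + (-1) = 0.
Discriminant: (0)² - 4*(-1) = 0 + 4 = 4.
Roots: λ = (0 ± √4) / 2 = -1, 1.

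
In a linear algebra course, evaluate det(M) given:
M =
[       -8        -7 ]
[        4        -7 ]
det(M) = 84

For a 2×2 matrix [[a, b], [c, d]], det = a*d - b*c.
det(M) = (-8)*(-7) - (-7)*(4) = 56 + 28 = 84.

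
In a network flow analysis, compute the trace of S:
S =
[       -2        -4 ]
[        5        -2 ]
tr(S) = -2 - 2 = -4

The trace of a square matrix is the sum of its diagonal entries.
Diagonal entries of S: S[0][0] = -2, S[1][1] = -2.
tr(S) = -2 - 2 = -4.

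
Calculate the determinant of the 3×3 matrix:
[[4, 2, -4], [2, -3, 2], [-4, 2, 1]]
-16

Expansion along first row:
det = 4·det([[-3,2],[2,1]]) - 2·det([[2,2],[-4,1]]) + -4·det([[2,-3],[-4,2]])
    = 4·(-3·1 - 2·2) - 2·(2·1 - 2·-4) + -4·(2·2 - -3·-4)
    = 4·-7 - 2·10 + -4·-8
    = -28 + -20 + 32 = -16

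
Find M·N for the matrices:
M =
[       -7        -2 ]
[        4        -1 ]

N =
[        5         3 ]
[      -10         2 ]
MN =
[      -15       -25 ]
[       30        10 ]

Matrix multiplication: (MN)[i][j] = sum over k of M[i][k] * N[k][j].
  (MN)[0][0] = (-7)*(5) + (-2)*(-10) = -15
  (MN)[0][1] = (-7)*(3) + (-2)*(2) = -25
  (MN)[1][0] = (4)*(5) + (-1)*(-10) = 30
  (MN)[1][1] = (4)*(3) + (-1)*(2) = 10
MN =
[      -15       -25 ]
[       30        10 ]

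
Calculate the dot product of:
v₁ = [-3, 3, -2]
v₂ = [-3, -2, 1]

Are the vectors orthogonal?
1, No

The dot product is the sum of products of corresponding components.
v₁·v₂ = (-3)*(-3) + (3)*(-2) + (-2)*(1) = 9 - 6 - 2 = 1.
Two vectors are orthogonal iff their dot product is 0; here the dot product is 1, so the vectors are not orthogonal.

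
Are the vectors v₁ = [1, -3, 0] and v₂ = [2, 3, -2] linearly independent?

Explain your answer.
Yes, linearly independent

Two vectors are linearly dependent iff one is a scalar multiple of the other.
No single scalar k satisfies v₂ = k·v₁ (the ratios of corresponding entries disagree), so v₁ and v₂ are linearly independent.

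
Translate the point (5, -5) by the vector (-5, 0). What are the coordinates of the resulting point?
(0, -5)

Translation by (-5, 0):
x' = 5 + -5 = 0
y' = -5 + 0 = -5
Homogeneous matrix: [[1, 0, -5], [0, 1, 0], [0, 0, 1]]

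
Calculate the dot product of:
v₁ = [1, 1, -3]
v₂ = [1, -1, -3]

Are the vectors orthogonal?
9, No

The dot product is the sum of products of corresponding components.
v₁·v₂ = (1)*(1) + (1)*(-1) + (-3)*(-3) = 1 - 1 + 9 = 9.
Two vectors are orthogonal iff their dot product is 0; here the dot product is 9, so the vectors are not orthogonal.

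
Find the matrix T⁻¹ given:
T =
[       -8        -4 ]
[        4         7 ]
det(T) = -40
T⁻¹ =
[    -7/40     -1/10 ]
[     1/10       1/5 ]

For a 2×2 matrix T = [[a, b], [c, d]] with det(T) ≠ 0, T⁻¹ = (1/det(T)) * [[d, -b], [-c, a]].
det(T) = (-8)*(7) - (-4)*(4) = -56 + 16 = -40.
T⁻¹ = (1/-40) * [[7, 4], [-4, -8]].
Dividing each entry by -40 and reducing:
T⁻¹ =
[    -7/40     -1/10 ]
[     1/10       1/5 ]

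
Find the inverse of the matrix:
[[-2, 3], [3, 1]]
[[-1/11, 3/11], [3/11, 2/11]]

For [[a,b],[c,d]], inverse = (1/det)·[[d,-b],[-c,a]]
det = -2·1 - 3·3 = -11
Inverse = (1/-11)·[[1, -3], [-3, -2]]
        = [[-1/11, 3/11], [3/11, 2/11]]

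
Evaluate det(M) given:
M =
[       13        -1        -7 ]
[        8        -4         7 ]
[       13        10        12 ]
det(M) = -2453

Expand along row 0 (cofactor expansion): det(M) = a*(e*i - f*h) - b*(d*i - f*g) + c*(d*h - e*g), where the 3×3 is [[a, b, c], [d, e, f], [g, h, i]].
Minor M_00 = (-4)*(12) - (7)*(10) = -48 - 70 = -118.
Minor M_01 = (8)*(12) - (7)*(13) = 96 - 91 = 5.
Minor M_02 = (8)*(10) - (-4)*(13) = 80 + 52 = 132.
det(M) = (13)*(-118) - (-1)*(5) + (-7)*(132) = -1534 + 5 - 924 = -2453.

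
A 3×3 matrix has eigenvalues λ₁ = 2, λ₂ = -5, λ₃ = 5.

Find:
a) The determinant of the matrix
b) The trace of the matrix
det = -50, trace = 2

Two standard eigenvalue identities:
- det(A) equals the product of the eigenvalues (counted with multiplicity).
- trace(A) equals the sum of the eigenvalues.
det(A) = (2)*(-5)*(5) = -50.
trace(A) = 2 - 5 + 5 = 2.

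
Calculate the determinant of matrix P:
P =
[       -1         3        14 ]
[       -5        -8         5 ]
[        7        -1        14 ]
det(P) = 1276

Expand along row 0 (cofactor expansion): det(P) = a*(e*i - f*h) - b*(d*i - f*g) + c*(d*h - e*g), where the 3×3 is [[a, b, c], [d, e, f], [g, h, i]].
Minor M_00 = (-8)*(14) - (5)*(-1) = -112 + 5 = -107.
Minor M_01 = (-5)*(14) - (5)*(7) = -70 - 35 = -105.
Minor M_02 = (-5)*(-1) - (-8)*(7) = 5 + 56 = 61.
det(P) = (-1)*(-107) - (3)*(-105) + (14)*(61) = 107 + 315 + 854 = 1276.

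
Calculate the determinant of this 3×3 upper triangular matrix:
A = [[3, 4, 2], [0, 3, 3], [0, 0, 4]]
36

The determinant of a triangular matrix is the product of its diagonal entries (the off-diagonal entries above the diagonal do not affect it).
det(A) = (3) * (3) * (4) = 36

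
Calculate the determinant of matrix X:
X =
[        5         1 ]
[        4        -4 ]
det(X) = -24

For a 2×2 matrix [[a, b], [c, d]], det = a*d - b*c.
det(X) = (5)*(-4) - (1)*(4) = -20 - 4 = -24.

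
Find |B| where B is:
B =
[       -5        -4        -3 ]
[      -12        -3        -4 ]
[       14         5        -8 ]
det(B) = 442

Expand along row 0 (cofactor expansion): det(B) = a*(e*i - f*h) - b*(d*i - f*g) + c*(d*h - e*g), where the 3×3 is [[a, b, c], [d, e, f], [g, h, i]].
Minor M_00 = (-3)*(-8) - (-4)*(5) = 24 + 20 = 44.
Minor M_01 = (-12)*(-8) - (-4)*(14) = 96 + 56 = 152.
Minor M_02 = (-12)*(5) - (-3)*(14) = -60 + 42 = -18.
det(B) = (-5)*(44) - (-4)*(152) + (-3)*(-18) = -220 + 608 + 54 = 442.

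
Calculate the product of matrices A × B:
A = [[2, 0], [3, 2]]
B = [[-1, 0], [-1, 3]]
[[-2, 0], [-5, 6]]

Matrix multiplication:
C[0][0] = 2×-1 + 0×-1 = -2
C[0][1] = 2×0 + 0×3 = 0
C[1][0] = 3×-1 + 2×-1 = -5
C[1][1] = 3×0 + 2×3 = 6
Result: [[-2, 0], [-5, 6]]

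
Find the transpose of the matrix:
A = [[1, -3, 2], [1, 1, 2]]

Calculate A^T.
[[1, 1], [-3, 1], [2, 2]]

The transpose sends entry (i,j) to (j,i); rows become columns.
Row 0 of A: [1, -3, 2] -> column 0 of A^T.
Row 1 of A: [1, 1, 2] -> column 1 of A^T.
A^T = [[1, 1], [-3, 1], [2, 2]]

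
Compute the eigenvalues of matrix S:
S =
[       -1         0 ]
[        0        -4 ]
λ = -4, -1

Solve det(S - λI) = 0. For a 2×2 matrix the characteristic equation is λ² - (trace)λ + det = 0.
trace(S) = a + d = -1 - 4 = -5.
det(S) = a*d - b*c = (-1)*(-4) - (0)*(0) = 4 - 0 = 4.
Characteristic equation: λ² - (-5)λ + (4) = 0.
Discriminant = (-5)² - 4*(4) = 25 - 16 = 9.
λ = (-5 ± √9) / 2 = (-5 ± 3) / 2 = -4, -1.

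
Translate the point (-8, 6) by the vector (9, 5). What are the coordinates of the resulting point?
(1, 11)

Translation by (9, 5):
x' = -8 + 9 = 1
y' = 6 + 5 = 11
Homogeneous matrix: [[1, 0, 9], [0, 1, 5], [0, 0, 1]]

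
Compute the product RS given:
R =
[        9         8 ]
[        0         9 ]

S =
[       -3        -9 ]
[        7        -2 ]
RS =
[       29       -97 ]
[       63       -18 ]

Matrix multiplication: (RS)[i][j] = sum over k of R[i][k] * S[k][j].
  (RS)[0][0] = (9)*(-3) + (8)*(7) = 29
  (RS)[0][1] = (9)*(-9) + (8)*(-2) = -97
  (RS)[1][0] = (0)*(-3) + (9)*(7) = 63
  (RS)[1][1] = (0)*(-9) + (9)*(-2) = -18
RS =
[       29       -97 ]
[       63       -18 ]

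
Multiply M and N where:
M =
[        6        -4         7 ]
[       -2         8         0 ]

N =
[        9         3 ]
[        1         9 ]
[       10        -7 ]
MN =
[      120       -67 ]
[      -10        66 ]

Matrix multiplication: (MN)[i][j] = sum over k of M[i][k] * N[k][j].
  (MN)[0][0] = (6)*(9) + (-4)*(1) + (7)*(10) = 120
  (MN)[0][1] = (6)*(3) + (-4)*(9) + (7)*(-7) = -67
  (MN)[1][0] = (-2)*(9) + (8)*(1) + (0)*(10) = -10
  (MN)[1][1] = (-2)*(3) + (8)*(9) + (0)*(-7) = 66
MN =
[      120       -67 ]
[      -10        66 ]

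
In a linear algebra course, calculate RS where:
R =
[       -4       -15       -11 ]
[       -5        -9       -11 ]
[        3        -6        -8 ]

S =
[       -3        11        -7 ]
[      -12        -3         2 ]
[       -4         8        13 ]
RS =
[      236       -87      -145 ]
[      167      -116      -126 ]
[       95       -13      -137 ]

Matrix multiplication: (RS)[i][j] = sum over k of R[i][k] * S[k][j].
  (RS)[0][0] = (-4)*(-3) + (-15)*(-12) + (-11)*(-4) = 236
  (RS)[0][1] = (-4)*(11) + (-15)*(-3) + (-11)*(8) = -87
  (RS)[0][2] = (-4)*(-7) + (-15)*(2) + (-11)*(13) = -145
  (RS)[1][0] = (-5)*(-3) + (-9)*(-12) + (-11)*(-4) = 167
  (RS)[1][1] = (-5)*(11) + (-9)*(-3) + (-11)*(8) = -116
  (RS)[1][2] = (-5)*(-7) + (-9)*(2) + (-11)*(13) = -126
  (RS)[2][0] = (3)*(-3) + (-6)*(-12) + (-8)*(-4) = 95
  (RS)[2][1] = (3)*(11) + (-6)*(-3) + (-8)*(8) = -13
  (RS)[2][2] = (3)*(-7) + (-6)*(2) + (-8)*(13) = -137
RS =
[      236       -87      -145 ]
[      167      -116      -126 ]
[       95       -13      -137 ]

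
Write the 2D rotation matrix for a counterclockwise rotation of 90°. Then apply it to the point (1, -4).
R = [[0, -1], [1, 0]]; R·(1, -4) = (4, 1)

Rotation matrix formula: R(θ) = [[cos θ, -sin θ], [sin θ, cos θ]]
For θ = 90°:
cos(90°) = 0
sin(90°) = 1
R = [[0, -1], [1, 0]]
Apply to (1, -4): [0·1 + (-1)·-4, 1·1 + 0·-4] = (4, 1)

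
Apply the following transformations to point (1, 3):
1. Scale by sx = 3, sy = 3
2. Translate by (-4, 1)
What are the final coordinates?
(-1, 10)

Step 1: Scale (1, 3) by (sx, sy) = (3, 3) → (3, 9)
Step 2: Translate by (-4, 1) → (-1, 10)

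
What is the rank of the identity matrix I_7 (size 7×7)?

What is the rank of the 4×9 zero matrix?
rank(I_7) = 7, rank(0) = 0

The identity I_7 has 7 columns that are the standard basis vectors e_1, …, e_7. These are linearly independent, so all 7 columns are pivots and rank(I_7) = 7.
The 4×9 zero matrix has every entry zero, so every row is the zero row and there are no pivots; rank(0) = 0.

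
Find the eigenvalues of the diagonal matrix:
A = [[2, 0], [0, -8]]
λ₁ = 2, λ₂ = -8

The characteristic polynomial of A is det(A - λI) = (2 - λ)(-8 - λ) = 0.
The roots are λ = 2 and λ = -8, so the eigenvalues are the diagonal entries.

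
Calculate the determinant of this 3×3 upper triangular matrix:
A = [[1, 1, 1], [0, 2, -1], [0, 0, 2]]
4

The determinant of a triangular matrix is the product of its diagonal entries (the off-diagonal entries above the diagonal do not affect it).
det(A) = (1) * (2) * (2) = 4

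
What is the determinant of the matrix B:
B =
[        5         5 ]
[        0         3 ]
det(B) = 15

For a 2×2 matrix [[a, b], [c, d]], det = a*d - b*c.
det(B) = (5)*(3) - (5)*(0) = 15 - 0 = 15.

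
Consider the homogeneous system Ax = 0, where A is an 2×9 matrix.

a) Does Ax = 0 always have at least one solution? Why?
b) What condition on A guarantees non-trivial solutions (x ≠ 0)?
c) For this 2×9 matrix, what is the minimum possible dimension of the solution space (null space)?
a) Yes, x = 0 is always a solution. b) When A has linearly dependent columns (rank < n). c) Minimum nullity = 7.

a) x = 0 satisfies A·0 = 0, so the zero vector is always a solution.
b) Non-trivial solutions exist iff the columns of A are linearly dependent, equivalently rank(A) < n (the number of columns).
c) By rank-nullity, rank(A) + nullity(A) = n = 9. Since A has only 2 rows, rank(A) ≤ 2, so nullity(A) ≥ 9 - 2 = 7.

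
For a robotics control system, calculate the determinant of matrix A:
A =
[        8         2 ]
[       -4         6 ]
det(A) = 56

For a 2×2 matrix [[a, b], [c, d]], det = a*d - b*c.
det(A) = (8)*(6) - (2)*(-4) = 48 + 8 = 56.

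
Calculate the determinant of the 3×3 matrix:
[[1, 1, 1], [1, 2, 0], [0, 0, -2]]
-2

Expansion along first row:
det = 1·det([[2,0],[0,-2]]) - 1·det([[1,0],[0,-2]]) + 1·det([[1,2],[0,0]])
    = 1·(2·-2 - 0·0) - 1·(1·-2 - 0·0) + 1·(1·0 - 2·0)
    = 1·-4 - 1·-2 + 1·0
    = -4 + 2 + 0 = -2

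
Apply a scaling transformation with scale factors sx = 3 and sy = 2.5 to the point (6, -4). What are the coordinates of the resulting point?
(18, -10.0)

Scaling matrix:
[[3, 0], [0, 2.50]]
Result: (6 × 3, -4 × 2.5) = (18, -10.0)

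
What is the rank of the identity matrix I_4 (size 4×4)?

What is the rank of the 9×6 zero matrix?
rank(I_4) = 4, rank(0) = 0

The identity I_4 has 4 columns that are the standard basis vectors e_1, …, e_4. These are linearly independent, so all 4 columns are pivots and rank(I_4) = 4.
The 9×6 zero matrix has every entry zero, so every row is the zero row and there are no pivots; rank(0) = 0.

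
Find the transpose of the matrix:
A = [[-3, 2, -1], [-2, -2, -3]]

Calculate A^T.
[[-3, -2], [2, -2], [-1, -3]]

The transpose sends entry (i,j) to (j,i); rows become columns.
Row 0 of A: [-3, 2, -1] -> column 0 of A^T.
Row 1 of A: [-2, -2, -3] -> column 1 of A^T.
A^T = [[-3, -2], [2, -2], [-1, -3]]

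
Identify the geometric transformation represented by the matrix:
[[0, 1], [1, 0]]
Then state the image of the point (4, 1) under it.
reflection across the line y = x; image of (4, 1) is (1, 4)

This is a symmetric orthogonal matrix with determinant -1, which characterizes a reflection in ℝ².
The matrix [[0, 1], [1, 0]] represents: reflection across the line y = x.
Applying it to (4, 1): [0·4 + 1·1, 1·4 + 0·1] = (1, 4).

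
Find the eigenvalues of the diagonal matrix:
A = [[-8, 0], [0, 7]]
λ₁ = -8, λ₂ = 7

The characteristic polynomial of A is det(A - λI) = (-8 - λ)(7 - λ) = 0.
The roots are λ = -8 and λ = 7, so the eigenvalues are the diagonal entries.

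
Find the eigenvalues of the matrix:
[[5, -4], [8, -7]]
λ = -3 and λ = 1

Characteristic equation: det(A - λI) = 0
λ² - (trace)λ + (det) = 0
λ² - (-2)λ + (-3) = 0
λ² + 2λ - 3 = 0
Solving: λ = -3, 1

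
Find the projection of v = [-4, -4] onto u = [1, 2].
[-12/5, -24/5]

The projection of v onto u is proj_u(v) = ((v·u) / (u·u)) · u.
v·u = (-4)*(1) + (-4)*(2) = -12.
u·u = (1)*(1) + (2)*(2) = 5.
coefficient = -12 / 5 = -12/5.
proj_u(v) = -12/5 · [1, 2] = [-12/5, -24/5].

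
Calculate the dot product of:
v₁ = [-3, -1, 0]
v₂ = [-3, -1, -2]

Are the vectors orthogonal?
10, No

The dot product is the sum of products of corresponding components.
v₁·v₂ = (-3)*(-3) + (-1)*(-1) + (0)*(-2) = 9 + 1 + 0 = 10.
Two vectors are orthogonal iff their dot product is 0; here the dot product is 10, so the vectors are not orthogonal.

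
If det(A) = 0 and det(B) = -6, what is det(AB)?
0

Use the multiplicative property of determinants: det(AB) = det(A)*det(B).
det(AB) = (0)*(-6) = 0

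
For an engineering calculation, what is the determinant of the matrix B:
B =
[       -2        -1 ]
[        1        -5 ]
det(B) = 11

For a 2×2 matrix [[a, b], [c, d]], det = a*d - b*c.
det(B) = (-2)*(-5) - (-1)*(1) = 10 + 1 = 11.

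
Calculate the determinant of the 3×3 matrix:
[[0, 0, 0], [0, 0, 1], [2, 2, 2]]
0

Expansion along first row:
det = 0·det([[0,1],[2,2]]) - 0·det([[0,1],[2,2]]) + 0·det([[0,0],[2,2]])
    = 0·(0·2 - 1·2) - 0·(0·2 - 1·2) + 0·(0·2 - 0·2)
    = 0·-2 - 0·-2 + 0·0
    = 0 + 0 + 0 = 0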